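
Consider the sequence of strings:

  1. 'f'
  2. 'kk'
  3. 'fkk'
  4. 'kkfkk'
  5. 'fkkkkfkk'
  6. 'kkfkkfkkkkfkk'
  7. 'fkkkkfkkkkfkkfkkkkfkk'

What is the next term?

kkfkkfkkkkfkkfkkkkfkkkkfkkfkkkkfkk

Each term (from the third on) is the two preceding terms concatenated in order: term 3 = f·kk = fkk.
Continuing: kkfkkfkkkkfkk · fkkkkfkkkkfkkfkkkkfkk gives term 8.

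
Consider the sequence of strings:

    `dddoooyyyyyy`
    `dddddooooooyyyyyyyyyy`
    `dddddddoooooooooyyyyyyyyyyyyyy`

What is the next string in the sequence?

dddddddddooooooooooooyyyyyyyyyyyyyyyyyy

The n-th term is 2n+1 d's then 3n o's then 4n+2 y's (n = 1, 2, …).
For the next term, n = 4, so the run lengths are 9, 12, 18.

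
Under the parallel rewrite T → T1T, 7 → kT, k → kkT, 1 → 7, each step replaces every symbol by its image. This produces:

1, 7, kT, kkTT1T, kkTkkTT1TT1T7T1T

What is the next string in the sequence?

Rewriting the 16 symbols of kkTkkTT1TT1T7T1T one by one yields kkT kkT T1T kkT kkT T1T T1T 7 T1T T1T 7 T1T kT T1T 7 T1T; concatenated:

kkTkkTT1TkkTkkTT1TT1T7T1TT1T7T1TkTT1T7T1T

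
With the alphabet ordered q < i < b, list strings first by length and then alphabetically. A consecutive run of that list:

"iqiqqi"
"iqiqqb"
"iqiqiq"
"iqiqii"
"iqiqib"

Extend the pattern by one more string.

Find the rightmost character of iqiqib below b, bump it to the next letter, and reset everything to its right to q.

iqiqbq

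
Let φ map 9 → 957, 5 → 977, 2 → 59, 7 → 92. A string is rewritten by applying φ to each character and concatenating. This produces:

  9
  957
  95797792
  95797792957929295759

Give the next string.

Replace each of the 20 characters of 95797792957929295759 in place — 957 977 92 957 92 92 957 59 957 977 92 957 59 957 59 957 977 92 977 957 — and concatenate.

9579779295792929575995797792957599575995797792977957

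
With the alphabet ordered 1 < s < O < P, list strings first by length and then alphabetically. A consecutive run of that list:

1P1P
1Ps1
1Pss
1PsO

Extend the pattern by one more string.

1PsP

The successor of 1PsO increments the rightmost position that isn't already P and resets every position after it to 1.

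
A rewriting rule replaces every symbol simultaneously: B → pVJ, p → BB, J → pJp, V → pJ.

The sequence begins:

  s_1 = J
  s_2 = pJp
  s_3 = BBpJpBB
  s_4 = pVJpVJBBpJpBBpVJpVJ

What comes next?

Applying the rule to each of the 19 symbols of pVJpVJBBpJpBBpVJpVJ gives the pieces BB pJ pJp BB pJ pJp pVJ pVJ BB pJp BB pVJ pVJ BB pJ pJp BB pJ pJp, which concatenate to the answer.

BBpJpJpBBpJpJppVJpVJBBpJpBBpVJpVJBBpJpJpBBpJpJp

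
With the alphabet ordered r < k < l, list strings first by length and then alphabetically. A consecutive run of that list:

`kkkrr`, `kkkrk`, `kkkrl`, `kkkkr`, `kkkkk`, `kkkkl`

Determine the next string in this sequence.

Treat kkkkl as a base-3 numeral over the given alphabet and add one, carrying through any trailing l's.

kkklr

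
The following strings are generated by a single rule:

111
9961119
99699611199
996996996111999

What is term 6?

99699699699699611199999

Each term wraps the previous one in 996 on the left and 9 on the right.
From 996996996111999, 2 further steps: 996996996111999 → 9969969969961119999 → (answer).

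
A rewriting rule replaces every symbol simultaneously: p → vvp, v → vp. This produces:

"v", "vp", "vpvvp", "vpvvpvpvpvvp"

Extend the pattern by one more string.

vpvvpvpvpvvpvpvvpvpvvpvpvpvvp

Rewriting each symbol of vpvvpvpvpvvp: v→vp, p→vvp, v→vp, v→vp, p→vvp, v→vp, p→vvp, v→vp, p→vvp, v→vp, v→vp, p→vvp, which concatenates to vp vvp vp vp vvp vp vvp vp vvp vp vp vvp.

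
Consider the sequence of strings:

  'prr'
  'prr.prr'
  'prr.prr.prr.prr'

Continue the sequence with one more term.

prr.prr.prr.prr.prr.prr.prr.prr

Each string is two copies of the previous one joined by '.'.
So the next term is two copies of prr.prr.prr.prr with '.' between the halves.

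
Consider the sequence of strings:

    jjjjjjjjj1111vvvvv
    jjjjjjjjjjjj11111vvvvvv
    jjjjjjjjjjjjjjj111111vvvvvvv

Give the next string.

Each string has the form j^{3n+3} 1^{n+2} v^{n+3}, where the shown terms are n = 2, 3, 4.
Setting n = 5 gives 18, 7, 8 characters in each block.

jjjjjjjjjjjjjjjjjj1111111vvvvvvvv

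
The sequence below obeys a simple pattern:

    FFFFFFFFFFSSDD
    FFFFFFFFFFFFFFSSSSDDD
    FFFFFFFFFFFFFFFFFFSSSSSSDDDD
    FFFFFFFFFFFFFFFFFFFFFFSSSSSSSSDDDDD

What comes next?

FFFFFFFFFFFFFFFFFFFFFFFFFFSSSSSSSSSSDDDDDD

The n-th term is 4n+2 F's then 2n-2 S's then n D's, where the shown terms are n = 2, 3, 4, 5.
At n = 6 the blocks have lengths 26, 10, 6.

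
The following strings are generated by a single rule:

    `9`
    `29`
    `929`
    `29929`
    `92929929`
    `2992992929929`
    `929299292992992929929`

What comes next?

2992992929929929299292992992929929

Each term (from the third on) is the two preceding terms concatenated in order: term 3 = 9·29 = 929.
So term 8 is 2992992929929·929299292992992929929.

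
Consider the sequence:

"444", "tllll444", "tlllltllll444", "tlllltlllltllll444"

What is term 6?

tlllltlllltlllltlllltllll444

The strings grow by a fixed prefix tllll each time.
From tlllltlllltllll444, 2 further steps: tlllltlllltllll444 → tlllltlllltlllltllll444 → (answer).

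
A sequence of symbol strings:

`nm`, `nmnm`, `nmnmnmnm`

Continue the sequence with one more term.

s(k+1) = s(k)·s(k) — each term doubles the last.
Doubling nmnmnmnm:

nmnmnmnmnmnmnmnm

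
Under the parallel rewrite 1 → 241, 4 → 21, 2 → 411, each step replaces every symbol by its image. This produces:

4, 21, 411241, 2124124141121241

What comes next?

41124141121241411212412124124141124141121241

Replace each of the 16 characters of 2124124141121241 in place — 411 241 411 21 241 411 21 241 21 241 241 411 241 411 21 241 — and concatenate.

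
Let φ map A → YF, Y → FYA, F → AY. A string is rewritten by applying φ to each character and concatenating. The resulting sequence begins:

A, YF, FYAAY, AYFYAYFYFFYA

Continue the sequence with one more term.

YFFYAAYFYAYFFYAAYFYAAYAYFYAYF

Expanding AYFYAYFYFFYA: A→YF, Y→FYA, F→AY, Y→FYA, A→YF, Y→FYA, F→AY, Y→FYA, F→AY, F→AY, Y→FYA, A→YF. Concatenated: YF FYA AY FYA YF FYA AY FYA AY AY FYA YF.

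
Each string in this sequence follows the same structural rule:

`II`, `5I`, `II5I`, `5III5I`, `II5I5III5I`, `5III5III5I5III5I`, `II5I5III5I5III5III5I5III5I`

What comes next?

5III5III5I5III5III5I5III5I5III5III5I5III5I

From term 3 onward, concatenate the second-to-last term with the last: II·5I = II5I, 5I·II5I = 5III5I, …
Continuing: 5III5III5I5III5I · II5I5III5I5III5III5I5III5I gives term 8.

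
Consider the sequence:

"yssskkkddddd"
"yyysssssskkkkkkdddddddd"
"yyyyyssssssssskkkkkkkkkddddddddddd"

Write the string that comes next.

Reading off run lengths: y runs 1, 3, 5; s runs 3, 6, 9; k runs 3, 6, 9; d runs 5, 8, 11 — each is linear in n (n = 1, 2, …).
At n = 4 the blocks have lengths 7, 12, 12, 14.

yyyyyyysssssssssssskkkkkkkkkkkkdddddddddddddd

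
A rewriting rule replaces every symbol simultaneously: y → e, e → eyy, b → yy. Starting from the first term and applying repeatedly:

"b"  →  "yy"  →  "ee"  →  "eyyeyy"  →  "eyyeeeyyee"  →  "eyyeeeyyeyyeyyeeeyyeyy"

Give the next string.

Replace each of the 22 characters of eyyeeeyyeyyeyyeeeyyeyy in place — eyy e e eyy eyy eyy e e eyy e e eyy e e eyy eyy eyy e e eyy e e — and concatenate.

eyyeeeyyeyyeyyeeeyyeeeyyeeeyyeyyeyyeeeyyee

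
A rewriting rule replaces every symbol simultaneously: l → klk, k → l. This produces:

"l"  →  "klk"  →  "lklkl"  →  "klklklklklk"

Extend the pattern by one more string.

lklklklklklklklklklkl

Expanding klklklklklk: k→l, l→klk, k→l, l→klk, k→l, l→klk, k→l, l→klk, k→l, l→klk, k→l. Concatenated: l klk l klk l klk l klk l klk l.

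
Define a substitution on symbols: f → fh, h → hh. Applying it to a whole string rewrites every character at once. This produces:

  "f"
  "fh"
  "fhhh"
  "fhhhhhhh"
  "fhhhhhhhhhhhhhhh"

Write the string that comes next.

fhhhhhhhhhhhhhhhhhhhhhhhhhhhhhhh

Replace each of the 16 characters of fhhhhhhhhhhhhhhh in place — fh hh hh hh hh hh hh hh hh hh hh hh hh hh hh hh — and concatenate.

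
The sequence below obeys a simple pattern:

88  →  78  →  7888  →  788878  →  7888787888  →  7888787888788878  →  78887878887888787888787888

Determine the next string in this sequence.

Each term (from the third on) is the previous term followed by the one before it: term 3 = 78·88 = 7888.
The next term joins 78887878887888787888787888 and 7888787888788878.

788878788878887878887878887888787888788878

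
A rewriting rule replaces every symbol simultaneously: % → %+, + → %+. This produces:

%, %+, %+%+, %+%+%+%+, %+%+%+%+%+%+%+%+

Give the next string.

φ(%+%+%+%+%+%+%+%+) expands symbol-by-symbol to %+ %+ %+ %+ %+ %+ %+ %+ %+ %+ %+ %+ %+ %+ %+ %+; joining the 16 pieces gives the next term.

%+%+%+%+%+%+%+%+%+%+%+%+%+%+%+%+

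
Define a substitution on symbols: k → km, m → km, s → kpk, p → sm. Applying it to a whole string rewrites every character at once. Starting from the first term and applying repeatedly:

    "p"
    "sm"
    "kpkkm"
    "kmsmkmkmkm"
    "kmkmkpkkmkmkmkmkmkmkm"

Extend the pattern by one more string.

kmkmkmkmkmsmkmkmkmkmkmkmkmkmkmkmkmkmkmkmkm

Applying the rule to each of the 21 symbols of kmkmkpkkmkmkmkmkmkmkm gives the pieces km km km km km sm km km km km km km km km km km km km km km km, which concatenate to the answer.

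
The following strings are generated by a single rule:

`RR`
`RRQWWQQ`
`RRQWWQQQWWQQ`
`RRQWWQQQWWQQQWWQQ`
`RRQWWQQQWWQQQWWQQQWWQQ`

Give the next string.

RRQWWQQQWWQQQWWQQQWWQQQWWQQ

The strings grow by a fixed suffix QWWQQ each time.
So the next term is RRQWWQQQWWQQQWWQQQWWQQ·QWWQQ.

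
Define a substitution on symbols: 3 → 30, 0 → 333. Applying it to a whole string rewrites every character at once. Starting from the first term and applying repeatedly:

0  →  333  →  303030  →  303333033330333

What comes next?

Rewriting the 15 symbols of 303333033330333 one by one yields 30 333 30 30 30 30 333 30 30 30 30 333 30 30 30; concatenated:

303333030303033330303030333303030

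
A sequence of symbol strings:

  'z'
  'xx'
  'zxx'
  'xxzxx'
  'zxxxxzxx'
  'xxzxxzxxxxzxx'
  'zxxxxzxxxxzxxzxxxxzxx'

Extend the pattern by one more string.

Each term (from the third on) is the two preceding terms concatenated in order: term 3 = z·xx = zxx.
So term 8 is xxzxxzxxxxzxx·zxxxxzxxxxzxxzxxxxzxx.

xxzxxzxxxxzxxzxxxxzxxxxzxxzxxxxzxx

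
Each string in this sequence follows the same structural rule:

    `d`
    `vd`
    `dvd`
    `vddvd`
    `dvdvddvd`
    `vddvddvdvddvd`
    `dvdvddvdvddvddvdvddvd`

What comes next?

vddvddvdvddvddvdvddvdvddvddvdvddvd

This is a Fibonacci-style word recurrence s(k) = s(k−2)·s(k−1): e.g. d·vd = dvd.
The next term joins vddvddvdvddvd and dvdvddvdvddvddvdvddvd.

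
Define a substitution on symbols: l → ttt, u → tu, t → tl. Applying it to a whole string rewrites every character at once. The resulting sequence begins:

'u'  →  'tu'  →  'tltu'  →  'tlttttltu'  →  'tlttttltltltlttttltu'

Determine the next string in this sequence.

φ(tlttttltltltlttttltu) expands symbol-by-symbol to tl ttt tl tl tl tl ttt tl ttt tl ttt tl ttt tl tl tl tl ttt tl tu; joining the 20 pieces gives the next term.

tlttttltltltlttttlttttlttttlttttltltltlttttltu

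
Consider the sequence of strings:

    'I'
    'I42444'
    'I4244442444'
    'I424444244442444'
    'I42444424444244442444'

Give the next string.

The strings grow by a fixed suffix 42444 each time.
One more step from I42444424444244442444 gives the answer.

I4244442444424444244442444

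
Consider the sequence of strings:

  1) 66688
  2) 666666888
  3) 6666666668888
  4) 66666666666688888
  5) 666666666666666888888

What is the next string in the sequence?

Reading off run lengths: 6 runs 3, 6, 9, 12, 15; 8 runs 2, 3, 4, 5, 6 — each is linear in n (n = 1, 2, …).
At n = 6 the blocks have lengths 18, 7.

6666666666666666668888888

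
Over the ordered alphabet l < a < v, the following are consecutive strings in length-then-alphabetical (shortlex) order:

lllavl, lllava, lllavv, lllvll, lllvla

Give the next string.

The successor of lllvla increments the rightmost position that isn't already v and resets every position after it to l.

lllvlv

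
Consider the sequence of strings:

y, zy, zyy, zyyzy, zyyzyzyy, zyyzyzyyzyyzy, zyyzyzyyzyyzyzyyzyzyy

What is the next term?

zyyzyzyyzyyzyzyyzyzyyzyyzyzyyzyyzy

From term 3 onward, concatenate the last term with the second-to-last: zy·y = zyy, zyy·zy = zyyzy, …
The next term joins zyyzyzyyzyyzyzyyzyzyy and zyyzyzyyzyyzy.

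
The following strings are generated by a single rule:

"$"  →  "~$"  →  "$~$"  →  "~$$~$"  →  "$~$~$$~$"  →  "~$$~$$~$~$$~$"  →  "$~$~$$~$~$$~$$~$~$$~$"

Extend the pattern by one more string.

Each term (from the third on) is the two preceding terms concatenated in order: term 3 = $·~$ = $~$.
So term 8 is ~$$~$$~$~$$~$·$~$~$$~$~$$~$$~$~$$~$.

~$$~$$~$~$$~$$~$~$$~$~$$~$$~$~$$~$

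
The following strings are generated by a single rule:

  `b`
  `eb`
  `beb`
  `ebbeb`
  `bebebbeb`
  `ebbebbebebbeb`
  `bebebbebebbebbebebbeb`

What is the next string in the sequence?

From term 3 onward, concatenate the second-to-last term with the last: b·eb = beb, eb·beb = ebbeb, …
Continuing: ebbebbebebbeb · bebebbebebbebbebebbeb gives term 8.

ebbebbebebbebbebebbebebbebbebebbeb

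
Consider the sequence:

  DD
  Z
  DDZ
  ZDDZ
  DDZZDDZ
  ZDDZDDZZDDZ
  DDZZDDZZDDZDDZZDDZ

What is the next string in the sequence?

ZDDZDDZZDDZDDZZDDZZDDZDDZZDDZ

Each term (from the third on) is the two preceding terms concatenated in order: term 3 = DD·Z = DDZ.
So term 8 is ZDDZDDZZDDZ·DDZZDDZZDDZDDZZDDZ.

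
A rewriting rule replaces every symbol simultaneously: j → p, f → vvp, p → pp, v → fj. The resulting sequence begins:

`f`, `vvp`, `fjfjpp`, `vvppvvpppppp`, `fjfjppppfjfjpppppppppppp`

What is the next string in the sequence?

vvppvvppppppppppvvppvvpppppppppppppppppppppppppp

φ(fjfjppppfjfjpppppppppppp) expands symbol-by-symbol to vvp p vvp p pp pp pp pp vvp p vvp p pp pp pp pp pp pp pp pp pp pp pp pp; joining the 24 pieces gives the next term.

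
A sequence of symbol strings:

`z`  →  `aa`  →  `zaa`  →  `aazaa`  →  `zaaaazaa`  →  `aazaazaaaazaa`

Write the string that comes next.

From term 3 onward, concatenate the second-to-last term with the last: z·aa = zaa, aa·zaa = aazaa, …
The next term joins zaaaazaa and aazaazaaaazaa.

zaaaazaaaazaazaaaazaa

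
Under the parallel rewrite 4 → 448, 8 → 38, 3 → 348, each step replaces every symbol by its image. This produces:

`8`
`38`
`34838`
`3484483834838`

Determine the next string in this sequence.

3484483844844838348383484483834838

φ(3484483834838) expands symbol-by-symbol to 348 448 38 448 448 38 348 38 348 448 38 348 38; joining the 13 pieces gives the next term.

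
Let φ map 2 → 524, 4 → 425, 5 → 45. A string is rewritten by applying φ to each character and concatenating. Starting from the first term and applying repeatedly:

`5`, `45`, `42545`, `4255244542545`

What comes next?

Replace each of the 13 characters of 4255244542545 in place — 425 524 45 45 524 425 425 45 425 524 45 425 45 — and concatenate.

4255244545524425425454255244542545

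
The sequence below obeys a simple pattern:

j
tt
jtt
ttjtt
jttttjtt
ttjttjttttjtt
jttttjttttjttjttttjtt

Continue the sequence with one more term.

ttjttjttttjttjttttjttttjttjttttjtt

From term 3 onward, concatenate the second-to-last term with the last: j·tt = jtt, tt·jtt = ttjtt, …
The next term joins ttjttjttttjtt and jttttjttttjttjttttjtt.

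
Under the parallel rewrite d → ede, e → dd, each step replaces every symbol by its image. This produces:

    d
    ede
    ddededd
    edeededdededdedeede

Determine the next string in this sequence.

Replace each of the 19 characters of edeededdededdedeede in place — dd ede dd dd ede dd ede ede dd ede dd ede ede dd ede dd dd ede dd — and concatenate.

ddededdddededdedeededdededdedeededdededdddededd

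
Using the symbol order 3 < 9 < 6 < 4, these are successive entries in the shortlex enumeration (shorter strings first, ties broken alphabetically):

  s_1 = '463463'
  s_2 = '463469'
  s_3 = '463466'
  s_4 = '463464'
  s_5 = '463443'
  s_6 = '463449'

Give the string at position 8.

Advancing 2 positions from 463449 through 463449 → 463446 reaches term 8.

463444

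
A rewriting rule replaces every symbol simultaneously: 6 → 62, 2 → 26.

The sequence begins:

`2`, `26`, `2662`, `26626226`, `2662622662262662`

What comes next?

26626226622626626226266226626226

Replace each of the 16 characters of 2662622662262662 in place — 26 62 62 26 62 26 26 62 62 26 26 62 26 62 62 26 — and concatenate.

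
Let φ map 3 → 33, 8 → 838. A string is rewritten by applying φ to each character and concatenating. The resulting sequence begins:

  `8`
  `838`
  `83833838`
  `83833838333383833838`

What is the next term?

φ(83833838333383833838) expands symbol-by-symbol to 838 33 838 33 33 838 33 838 33 33 33 33 838 33 838 33 33 838 33 838; joining the 20 pieces gives the next term.

838338383333838338383333333383833838333383833838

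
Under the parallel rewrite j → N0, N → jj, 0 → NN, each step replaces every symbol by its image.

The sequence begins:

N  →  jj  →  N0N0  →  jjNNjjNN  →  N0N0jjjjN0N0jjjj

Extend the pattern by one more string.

Rewriting the 16 symbols of N0N0jjjjN0N0jjjj one by one yields jj NN jj NN N0 N0 N0 N0 jj NN jj NN N0 N0 N0 N0; concatenated:

jjNNjjNNN0N0N0N0jjNNjjNNN0N0N0N0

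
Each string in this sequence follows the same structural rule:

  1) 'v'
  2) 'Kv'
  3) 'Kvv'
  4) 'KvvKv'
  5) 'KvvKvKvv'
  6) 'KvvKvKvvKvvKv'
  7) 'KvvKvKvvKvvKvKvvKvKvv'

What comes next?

KvvKvKvvKvvKvKvvKvKvvKvvKvKvvKvvKv

This is a Fibonacci-style word recurrence s(k) = s(k−1)·s(k−2): e.g. Kv·v = Kvv.
The next term joins KvvKvKvvKvvKvKvvKvKvv and KvvKvKvvKvvKv.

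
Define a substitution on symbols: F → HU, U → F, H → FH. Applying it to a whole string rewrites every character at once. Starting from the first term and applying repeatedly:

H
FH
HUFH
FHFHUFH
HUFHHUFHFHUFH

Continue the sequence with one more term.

FHFHUFHFHFHUFHHUFHFHUFH

Applying the rule to each of the 13 symbols of HUFHHUFHFHUFH gives the pieces FH F HU FH FH F HU FH HU FH F HU FH, which concatenate to the answer.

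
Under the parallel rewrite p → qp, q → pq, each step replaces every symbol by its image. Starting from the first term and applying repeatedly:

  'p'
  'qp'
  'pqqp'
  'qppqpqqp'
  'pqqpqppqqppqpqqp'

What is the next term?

qppqpqqppqqpqppqpqqpqppqqppqpqqp

Applying the rule to each of the 16 symbols of pqqpqppqqppqpqqp gives the pieces qp pq pq qp pq qp qp pq pq qp qp pq qp pq pq qp, which concatenate to the answer.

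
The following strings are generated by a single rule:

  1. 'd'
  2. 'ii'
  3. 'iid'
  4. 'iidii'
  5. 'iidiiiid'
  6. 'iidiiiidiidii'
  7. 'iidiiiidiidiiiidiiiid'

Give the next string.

iidiiiidiidiiiidiiiidiidiiiidiidii

Each term (from the third on) is the previous term followed by the one before it: term 3 = ii·d = iid.
Continuing: iidiiiidiidiiiidiiiid · iidiiiidiidii gives term 8.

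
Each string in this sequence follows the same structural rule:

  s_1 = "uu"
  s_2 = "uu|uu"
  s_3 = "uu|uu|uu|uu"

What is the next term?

uu|uu|uu|uu|uu|uu|uu|uu

s(k+1) = s(k)·|·s(k) — each term doubles the last with '|' between the halves.
One more doubling of uu|uu|uu|uu gives the answer.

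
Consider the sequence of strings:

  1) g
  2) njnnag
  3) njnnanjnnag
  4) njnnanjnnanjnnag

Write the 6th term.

njnnanjnnanjnnanjnnanjnnag

Each term is the previous one with njnna prepended.
From njnnanjnnanjnnag, 2 further steps: njnnanjnnanjnnag → njnnanjnnanjnnanjnnag → (answer).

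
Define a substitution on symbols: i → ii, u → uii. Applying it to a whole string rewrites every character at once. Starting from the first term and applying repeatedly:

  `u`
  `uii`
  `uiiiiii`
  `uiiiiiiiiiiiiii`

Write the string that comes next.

uiiiiiiiiiiiiiiiiiiiiiiiiiiiiii

Replace each of the 15 characters of uiiiiiiiiiiiiii in place — uii ii ii ii ii ii ii ii ii ii ii ii ii ii ii — and concatenate.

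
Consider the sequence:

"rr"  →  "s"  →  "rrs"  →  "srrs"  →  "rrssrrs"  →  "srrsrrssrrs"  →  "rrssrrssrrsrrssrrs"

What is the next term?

srrsrrssrrsrrssrrssrrsrrssrrs

Each term (from the third on) is the two preceding terms concatenated in order: term 3 = rr·s = rrs.
So term 8 is srrsrrssrrs·rrssrrssrrsrrssrrs.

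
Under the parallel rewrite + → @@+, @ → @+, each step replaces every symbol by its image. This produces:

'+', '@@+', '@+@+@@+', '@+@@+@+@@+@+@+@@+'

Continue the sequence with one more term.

Rewriting the 17 symbols of @+@@+@+@@+@+@+@@+ one by one yields @+ @@+ @+ @+ @@+ @+ @@+ @+ @+ @@+ @+ @@+ @+ @@+ @+ @+ @@+; concatenated:

@+@@+@+@+@@+@+@@+@+@+@@+@+@@+@+@@+@+@+@@+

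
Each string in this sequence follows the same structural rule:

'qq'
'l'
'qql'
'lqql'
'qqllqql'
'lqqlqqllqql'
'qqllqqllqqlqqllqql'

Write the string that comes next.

lqqlqqllqqlqqllqqllqqlqqllqql

This is a Fibonacci-style word recurrence s(k) = s(k−2)·s(k−1): e.g. qq·l = qql.
So term 8 is lqqlqqllqql·qqllqqllqqlqqllqql.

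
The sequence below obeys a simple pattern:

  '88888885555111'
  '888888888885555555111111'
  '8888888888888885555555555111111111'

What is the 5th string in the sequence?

Term n consists of 4n+3 8's, followed by 3n+1 5's, followed by 3n 1's (n = 1, 2, …).
Setting n = 5 gives 23, 16, 15 characters in each block.

888888888888888888888885555555555555555111111111111111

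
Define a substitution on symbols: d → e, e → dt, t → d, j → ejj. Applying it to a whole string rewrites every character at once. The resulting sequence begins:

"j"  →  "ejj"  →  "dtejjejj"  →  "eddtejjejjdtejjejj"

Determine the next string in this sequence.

Rewriting the 18 symbols of eddtejjejjdtejjejj one by one yields dt e e d dt ejj ejj dt ejj ejj e d dt ejj ejj dt ejj ejj; concatenated:

dteeddtejjejjdtejjejjeddtejjejjdtejjejj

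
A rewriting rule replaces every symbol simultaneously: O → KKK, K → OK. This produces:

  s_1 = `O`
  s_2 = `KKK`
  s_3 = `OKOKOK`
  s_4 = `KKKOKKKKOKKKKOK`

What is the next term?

φ(KKKOKKKKOKKKKOK) expands symbol-by-symbol to OK OK OK KKK OK OK OK OK KKK OK OK OK OK KKK OK; joining the 15 pieces gives the next term.

OKOKOKKKKOKOKOKOKKKKOKOKOKOKKKKOK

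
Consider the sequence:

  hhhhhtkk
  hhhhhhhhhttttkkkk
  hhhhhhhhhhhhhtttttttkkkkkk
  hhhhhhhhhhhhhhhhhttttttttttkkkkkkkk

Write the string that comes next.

Reading off run lengths: h runs 5, 9, 13, 17; t runs 1, 4, 7, 10; k runs 2, 4, 6, 8 — each is linear in n (n = 1, 2, …).
Setting n = 5 gives 21, 13, 10 characters in each block.

hhhhhhhhhhhhhhhhhhhhhtttttttttttttkkkkkkkkkk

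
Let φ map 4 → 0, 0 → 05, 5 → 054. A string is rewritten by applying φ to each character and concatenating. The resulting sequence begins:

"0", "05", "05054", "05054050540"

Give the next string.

Rewriting each symbol of 05054050540: 0→05, 5→054, 0→05, 5→054, 4→0, 0→05, 5→054, 0→05, 5→054, 4→0, 0→05, which concatenates to 05 054 05 054 0 05 054 05 054 0 05.

050540505400505405054005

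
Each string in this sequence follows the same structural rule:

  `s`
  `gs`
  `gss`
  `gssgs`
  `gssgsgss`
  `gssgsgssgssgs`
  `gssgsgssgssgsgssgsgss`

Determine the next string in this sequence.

gssgsgssgssgsgssgsgssgssgsgssgssgs

Each term (from the third on) is the previous term followed by the one before it: term 3 = gs·s = gss.
Continuing: gssgsgssgssgsgssgsgss · gssgsgssgssgs gives term 8.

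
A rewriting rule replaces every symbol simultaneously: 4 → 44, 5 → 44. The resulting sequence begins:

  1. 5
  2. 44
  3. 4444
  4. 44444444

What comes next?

Rewriting each symbol of 44444444: 4→44, 4→44, 4→44, 4→44, 4→44, 4→44, 4→44, 4→44, which concatenates to 44 44 44 44 44 44 44 44.

4444444444444444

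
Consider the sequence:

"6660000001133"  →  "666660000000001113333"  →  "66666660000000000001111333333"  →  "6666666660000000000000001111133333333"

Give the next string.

666666666660000000000000000001111113333333333

The n-th term is 2n+1 6's then 3n+3 0's then n+1 1's then 2n 3's (n = 1, 2, …).
For the next term, n = 5, so the run lengths are 11, 18, 6, 10.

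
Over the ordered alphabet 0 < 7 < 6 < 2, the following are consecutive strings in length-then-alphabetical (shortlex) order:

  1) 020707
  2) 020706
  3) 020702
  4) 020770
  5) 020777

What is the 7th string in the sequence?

020772

Stepping forward 2 times from 020777: 020777 → 020776, then the target.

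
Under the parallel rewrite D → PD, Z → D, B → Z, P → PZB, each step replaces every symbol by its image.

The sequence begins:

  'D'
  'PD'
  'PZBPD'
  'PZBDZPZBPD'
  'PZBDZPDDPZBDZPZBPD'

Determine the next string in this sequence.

Replace each of the 18 characters of PZBDZPDDPZBDZPZBPD in place — PZB D Z PD D PZB PD PD PZB D Z PD D PZB D Z PZB PD — and concatenate.

PZBDZPDDPZBPDPDPZBDZPDDPZBDZPZBPD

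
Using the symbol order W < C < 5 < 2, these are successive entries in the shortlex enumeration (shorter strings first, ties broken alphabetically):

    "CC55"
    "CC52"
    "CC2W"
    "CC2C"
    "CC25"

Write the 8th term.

C5WC

Stepping forward 3 times from CC25: CC25 → CC22 → C5WW, then the target.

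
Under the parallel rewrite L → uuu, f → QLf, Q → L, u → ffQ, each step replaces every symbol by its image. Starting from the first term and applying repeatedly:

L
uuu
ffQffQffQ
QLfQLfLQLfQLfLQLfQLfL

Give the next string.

Replace each of the 21 characters of QLfQLfLQLfQLfLQLfQLfL in place — L uuu QLf L uuu QLf uuu L uuu QLf L uuu QLf uuu L uuu QLf L uuu QLf uuu — and concatenate.

LuuuQLfLuuuQLfuuuLuuuQLfLuuuQLfuuuLuuuQLfLuuuQLfuuu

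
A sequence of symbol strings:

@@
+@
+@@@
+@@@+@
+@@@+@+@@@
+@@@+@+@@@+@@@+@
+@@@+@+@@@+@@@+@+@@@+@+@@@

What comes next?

+@@@+@+@@@+@@@+@+@@@+@+@@@+@@@+@+@@@+@@@+@

From term 3 onward, concatenate the last term with the second-to-last: +@·@@ = +@@@, +@@@·+@ = +@@@+@, …
Continuing: +@@@+@+@@@+@@@+@+@@@+@+@@@ · +@@@+@+@@@+@@@+@ gives term 8.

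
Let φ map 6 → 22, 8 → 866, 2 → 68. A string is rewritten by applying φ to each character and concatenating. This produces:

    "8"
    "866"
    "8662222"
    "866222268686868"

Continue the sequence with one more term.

Replace each of the 15 characters of 866222268686868 in place — 866 22 22 68 68 68 68 22 866 22 866 22 866 22 866 — and concatenate.

86622226868686822866228662286622866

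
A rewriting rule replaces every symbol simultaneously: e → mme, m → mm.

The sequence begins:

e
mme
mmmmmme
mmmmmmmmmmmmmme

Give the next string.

mmmmmmmmmmmmmmmmmmmmmmmmmmmmmme

φ(mmmmmmmmmmmmmme) expands symbol-by-symbol to mm mm mm mm mm mm mm mm mm mm mm mm mm mm mme; joining the 15 pieces gives the next term.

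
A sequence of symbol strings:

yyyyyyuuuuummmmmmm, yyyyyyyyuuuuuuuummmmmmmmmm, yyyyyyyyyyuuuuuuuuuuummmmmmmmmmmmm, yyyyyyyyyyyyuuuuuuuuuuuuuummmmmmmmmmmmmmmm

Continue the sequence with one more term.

Reading off run lengths: y runs 6, 8, 10, 12; u runs 5, 8, 11, 14; m runs 7, 10, 13, 16 — each is linear in n, where the shown terms are n = 2, 3, 4, 5.
At n = 6 the blocks have lengths 14, 17, 19.

yyyyyyyyyyyyyyuuuuuuuuuuuuuuuuummmmmmmmmmmmmmmmmmm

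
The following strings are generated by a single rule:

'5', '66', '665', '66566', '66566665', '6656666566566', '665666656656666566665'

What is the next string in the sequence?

From term 3 onward, concatenate the last term with the second-to-last: 66·5 = 665, 665·66 = 66566, …
The next term joins 665666656656666566665 and 6656666566566.

6656666566566665666656656666566566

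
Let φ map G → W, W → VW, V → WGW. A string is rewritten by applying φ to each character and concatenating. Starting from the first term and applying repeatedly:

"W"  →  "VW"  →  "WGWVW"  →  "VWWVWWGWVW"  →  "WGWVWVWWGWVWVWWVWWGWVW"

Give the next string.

VWWVWWGWVWWGWVWVWWVWWGWVWWGWVWVWWGWVWVWWVWWGWVW

φ(WGWVWVWWGWVWVWWVWWGWVW) expands symbol-by-symbol to VW W VW WGW VW WGW VW VW W VW WGW VW WGW VW VW WGW VW VW W VW WGW VW; joining the 22 pieces gives the next term.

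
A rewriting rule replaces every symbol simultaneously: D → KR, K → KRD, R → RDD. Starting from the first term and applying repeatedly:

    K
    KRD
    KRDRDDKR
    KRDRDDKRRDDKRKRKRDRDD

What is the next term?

φ(KRDRDDKRRDDKRKRKRDRDD) expands symbol-by-symbol to KRD RDD KR RDD KR KR KRD RDD RDD KR KR KRD RDD KRD RDD KRD RDD KR RDD KR KR; joining the 21 pieces gives the next term.

KRDRDDKRRDDKRKRKRDRDDRDDKRKRKRDRDDKRDRDDKRDRDDKRRDDKRKR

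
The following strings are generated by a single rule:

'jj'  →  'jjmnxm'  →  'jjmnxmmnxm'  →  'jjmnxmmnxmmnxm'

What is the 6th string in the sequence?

Each term is the previous one with mnxm appended.
From jjmnxmmnxmmnxm, 2 further steps: jjmnxmmnxmmnxm → jjmnxmmnxmmnxmmnxm → (answer).

jjmnxmmnxmmnxmmnxmmnxm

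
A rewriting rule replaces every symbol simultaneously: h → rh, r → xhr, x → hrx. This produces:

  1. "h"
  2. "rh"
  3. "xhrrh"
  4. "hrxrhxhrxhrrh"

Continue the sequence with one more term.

Rewriting the 13 symbols of hrxrhxhrxhrrh one by one yields rh xhr hrx xhr rh hrx rh xhr hrx rh xhr xhr rh; concatenated:

rhxhrhrxxhrrhhrxrhxhrhrxrhxhrxhrrh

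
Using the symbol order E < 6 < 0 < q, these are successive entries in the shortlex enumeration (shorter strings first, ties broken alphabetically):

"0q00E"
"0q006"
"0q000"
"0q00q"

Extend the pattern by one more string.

0q0qE

The successor of 0q00q increments the rightmost position that isn't already q and resets every position after it to E.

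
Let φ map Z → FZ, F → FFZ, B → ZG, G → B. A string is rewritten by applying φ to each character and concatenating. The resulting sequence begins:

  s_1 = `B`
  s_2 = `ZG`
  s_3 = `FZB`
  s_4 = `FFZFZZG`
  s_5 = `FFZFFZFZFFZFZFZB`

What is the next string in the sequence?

FFZFFZFZFFZFFZFZFFZFZFFZFFZFZFFZFZFFZFZZG

φ(FFZFFZFZFFZFZFZB) expands symbol-by-symbol to FFZ FFZ FZ FFZ FFZ FZ FFZ FZ FFZ FFZ FZ FFZ FZ FFZ FZ ZG; joining the 16 pieces gives the next term.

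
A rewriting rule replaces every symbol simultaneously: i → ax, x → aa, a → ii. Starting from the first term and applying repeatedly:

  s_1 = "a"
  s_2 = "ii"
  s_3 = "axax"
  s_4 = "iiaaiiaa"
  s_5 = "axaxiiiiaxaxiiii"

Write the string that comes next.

Rewriting the 16 symbols of axaxiiiiaxaxiiii one by one yields ii aa ii aa ax ax ax ax ii aa ii aa ax ax ax ax; concatenated:

iiaaiiaaaxaxaxaxiiaaiiaaaxaxaxax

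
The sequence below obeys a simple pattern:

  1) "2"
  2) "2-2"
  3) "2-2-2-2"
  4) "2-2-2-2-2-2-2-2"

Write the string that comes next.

2-2-2-2-2-2-2-2-2-2-2-2-2-2-2-2

Each string is two copies of the previous one joined by '-'.
So the next term is two copies of 2-2-2-2-2-2-2-2 with '-' between the halves.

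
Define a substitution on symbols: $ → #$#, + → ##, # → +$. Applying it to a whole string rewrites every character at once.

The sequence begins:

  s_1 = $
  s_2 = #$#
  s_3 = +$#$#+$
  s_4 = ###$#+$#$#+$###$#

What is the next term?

Replace each of the 17 characters of ###$#+$#$#+$###$# in place — +$ +$ +$ #$# +$ ## #$# +$ #$# +$ ## #$# +$ +$ +$ #$# +$ — and concatenate.

+$+$+$#$#+$###$#+$#$#+$###$#+$+$+$#$#+$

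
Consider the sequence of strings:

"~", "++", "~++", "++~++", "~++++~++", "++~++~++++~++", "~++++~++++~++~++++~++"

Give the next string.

++~++~++++~++~++++~++++~++~++++~++

Each term (from the third on) is the two preceding terms concatenated in order: term 3 = ~·++ = ~++.
The next term joins ++~++~++++~++ and ~++++~++++~++~++++~++.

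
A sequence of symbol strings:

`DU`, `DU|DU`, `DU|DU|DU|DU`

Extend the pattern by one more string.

DU|DU|DU|DU|DU|DU|DU|DU

Every step duplicates the string with '|' between the halves.
One more doubling of DU|DU|DU|DU gives the answer.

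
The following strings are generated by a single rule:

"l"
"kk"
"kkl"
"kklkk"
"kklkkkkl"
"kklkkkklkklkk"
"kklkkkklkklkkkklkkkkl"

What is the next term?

kklkkkklkklkkkklkkkklkklkkkklkklkk

Each term (from the third on) is the previous term followed by the one before it: term 3 = kk·l = kkl.
So term 8 is kklkkkklkklkkkklkkkkl·kklkkkklkklkk.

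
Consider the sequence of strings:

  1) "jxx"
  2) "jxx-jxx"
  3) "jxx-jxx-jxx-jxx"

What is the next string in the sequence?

Every step duplicates the string with '-' between the halves.
One more doubling of jxx-jxx-jxx-jxx gives the answer.

jxx-jxx-jxx-jxx-jxx-jxx-jxx-jxx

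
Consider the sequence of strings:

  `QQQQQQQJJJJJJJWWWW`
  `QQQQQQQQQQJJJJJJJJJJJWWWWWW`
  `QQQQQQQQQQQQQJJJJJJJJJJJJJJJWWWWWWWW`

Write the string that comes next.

QQQQQQQQQQQQQQQQJJJJJJJJJJJJJJJJJJJWWWWWWWWWW

Term n consists of 3n+1 Q's, followed by 4n-1 J's, followed by 2n W's, where the shown terms are n = 2, 3, 4.
Setting n = 5 gives 16, 19, 10 characters in each block.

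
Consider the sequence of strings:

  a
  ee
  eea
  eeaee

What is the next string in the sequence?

This is a Fibonacci-style word recurrence s(k) = s(k−1)·s(k−2): e.g. ee·a = eea.
The next term joins eeaee and eea.

eeaeeeea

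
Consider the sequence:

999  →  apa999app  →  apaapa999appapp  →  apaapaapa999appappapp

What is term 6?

Each term wraps the previous one in apa on the left and app on the right.
From apaapaapa999appappapp, 2 further steps: apaapaapa999appappapp → apaapaapaapa999appappappapp → (answer).

apaapaapaapaapa999appappappappapp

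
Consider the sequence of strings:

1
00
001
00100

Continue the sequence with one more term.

This is a Fibonacci-style word recurrence s(k) = s(k−1)·s(k−2): e.g. 00·1 = 001.
The next term joins 00100 and 001.

00100001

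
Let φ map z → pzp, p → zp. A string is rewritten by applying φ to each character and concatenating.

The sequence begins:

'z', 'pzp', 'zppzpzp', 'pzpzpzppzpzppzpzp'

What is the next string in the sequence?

Rewriting the 17 symbols of pzpzpzppzpzppzpzp one by one yields zp pzp zp pzp zp pzp zp zp pzp zp pzp zp zp pzp zp pzp zp; concatenated:

zppzpzppzpzppzpzpzppzpzppzpzpzppzpzppzpzp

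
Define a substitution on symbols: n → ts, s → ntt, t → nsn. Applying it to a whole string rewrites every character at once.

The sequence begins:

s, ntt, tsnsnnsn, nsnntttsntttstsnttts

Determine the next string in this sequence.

Replace each of the 20 characters of nsnntttsntttstsnttts in place — ts ntt ts ts nsn nsn nsn ntt ts nsn nsn nsn ntt nsn ntt ts nsn nsn nsn ntt — and concatenate.

tsntttstsnsnnsnnsnntttsnsnnsnnsnnttnsnntttsnsnnsnnsnntt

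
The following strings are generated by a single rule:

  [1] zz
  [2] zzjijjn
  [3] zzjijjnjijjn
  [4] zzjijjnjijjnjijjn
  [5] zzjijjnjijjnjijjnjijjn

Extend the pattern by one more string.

Every step adds jijjn to the end: s(k+1) = s(k)·jijjn.
Applying this once more to zzjijjnjijjnjijjnjijjn:

zzjijjnjijjnjijjnjijjnjijjn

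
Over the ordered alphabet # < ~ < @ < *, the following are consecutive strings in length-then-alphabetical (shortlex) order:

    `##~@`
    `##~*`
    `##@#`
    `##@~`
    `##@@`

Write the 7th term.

##*#

Continuing the enumeration 2 steps past ##@@: ##@@ → ##@* → (answer).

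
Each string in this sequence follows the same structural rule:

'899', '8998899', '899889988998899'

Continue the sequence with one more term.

8998899889988998899889988998899

Every step duplicates the string with '8' between the halves.
So the next term is two copies of 899889988998899 with '8' between the halves.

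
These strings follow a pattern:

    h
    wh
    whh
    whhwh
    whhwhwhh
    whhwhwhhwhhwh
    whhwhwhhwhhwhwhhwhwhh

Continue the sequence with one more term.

whhwhwhhwhhwhwhhwhwhhwhhwhwhhwhhwh

Each term (from the third on) is the previous term followed by the one before it: term 3 = wh·h = whh.
So term 8 is whhwhwhhwhhwhwhhwhwhh·whhwhwhhwhhwh.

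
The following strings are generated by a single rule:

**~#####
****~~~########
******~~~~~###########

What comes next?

********~~~~~~~##############

Each string has the form *^{2n} ~^{2n-1} #^{3n+2} (n = 1, 2, …).
At n = 4 the blocks have lengths 8, 7, 14.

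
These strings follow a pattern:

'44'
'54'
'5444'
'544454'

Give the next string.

5444545444

This is a Fibonacci-style word recurrence s(k) = s(k−1)·s(k−2): e.g. 54·44 = 5444.
So term 5 is 544454·5444.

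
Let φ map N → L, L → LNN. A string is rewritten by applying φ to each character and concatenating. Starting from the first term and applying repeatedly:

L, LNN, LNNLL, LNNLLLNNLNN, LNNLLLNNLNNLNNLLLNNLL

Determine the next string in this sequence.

Rewriting the 21 symbols of LNNLLLNNLNNLNNLLLNNLL one by one yields LNN L L LNN LNN LNN L L LNN L L LNN L L LNN LNN LNN L L LNN LNN; concatenated:

LNNLLLNNLNNLNNLLLNNLLLNNLLLNNLNNLNNLLLNNLNN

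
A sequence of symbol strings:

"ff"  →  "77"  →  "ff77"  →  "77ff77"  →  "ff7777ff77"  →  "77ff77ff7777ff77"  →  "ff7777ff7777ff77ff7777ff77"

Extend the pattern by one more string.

Each term (from the third on) is the two preceding terms concatenated in order: term 3 = ff·77 = ff77.
So term 8 is 77ff77ff7777ff77·ff7777ff7777ff77ff7777ff77.

77ff77ff7777ff77ff7777ff7777ff77ff7777ff77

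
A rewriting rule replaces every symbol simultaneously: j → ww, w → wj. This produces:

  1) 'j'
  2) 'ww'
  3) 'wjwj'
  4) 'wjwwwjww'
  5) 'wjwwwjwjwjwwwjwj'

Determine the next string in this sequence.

Rewriting the 16 symbols of wjwwwjwjwjwwwjwj one by one yields wj ww wj wj wj ww wj ww wj ww wj wj wj ww wj ww; concatenated:

wjwwwjwjwjwwwjwwwjwwwjwjwjwwwjww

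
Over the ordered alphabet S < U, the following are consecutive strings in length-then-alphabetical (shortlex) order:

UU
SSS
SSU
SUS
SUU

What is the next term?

USS

The successor of SUU increments the rightmost position that isn't already U and resets every position after it to S.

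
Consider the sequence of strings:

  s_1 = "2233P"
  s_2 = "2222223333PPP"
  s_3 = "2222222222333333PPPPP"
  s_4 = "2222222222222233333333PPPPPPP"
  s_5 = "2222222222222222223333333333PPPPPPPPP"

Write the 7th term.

Term n consists of 4n-2 2's, followed by 2n 3's, followed by 2n-1 P's (n = 1, 2, …).
Setting n = 7 gives 26, 14, 13 characters in each block.

2222222222222222222222222233333333333333PPPPPPPPPPPPP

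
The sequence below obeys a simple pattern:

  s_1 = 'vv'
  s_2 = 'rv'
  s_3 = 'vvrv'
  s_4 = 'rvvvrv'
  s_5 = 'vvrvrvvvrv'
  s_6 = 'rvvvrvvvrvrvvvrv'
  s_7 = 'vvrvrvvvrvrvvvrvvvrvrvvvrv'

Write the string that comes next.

Each term (from the third on) is the two preceding terms concatenated in order: term 3 = vv·rv = vvrv.
Continuing: rvvvrvvvrvrvvvrv · vvrvrvvvrvrvvvrvvvrvrvvvrv gives term 8.

rvvvrvvvrvrvvvrvvvrvrvvvrvrvvvrvvvrvrvvvrv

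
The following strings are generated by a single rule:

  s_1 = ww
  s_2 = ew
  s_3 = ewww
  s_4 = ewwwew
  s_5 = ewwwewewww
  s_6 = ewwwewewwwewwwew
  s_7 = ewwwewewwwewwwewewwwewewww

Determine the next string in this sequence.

Each term (from the third on) is the previous term followed by the one before it: term 3 = ew·ww = ewww.
Continuing: ewwwewewwwewwwewewwwewewww · ewwwewewwwewwwew gives term 8.

ewwwewewwwewwwewewwwewewwwewwwewewwwewwwew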